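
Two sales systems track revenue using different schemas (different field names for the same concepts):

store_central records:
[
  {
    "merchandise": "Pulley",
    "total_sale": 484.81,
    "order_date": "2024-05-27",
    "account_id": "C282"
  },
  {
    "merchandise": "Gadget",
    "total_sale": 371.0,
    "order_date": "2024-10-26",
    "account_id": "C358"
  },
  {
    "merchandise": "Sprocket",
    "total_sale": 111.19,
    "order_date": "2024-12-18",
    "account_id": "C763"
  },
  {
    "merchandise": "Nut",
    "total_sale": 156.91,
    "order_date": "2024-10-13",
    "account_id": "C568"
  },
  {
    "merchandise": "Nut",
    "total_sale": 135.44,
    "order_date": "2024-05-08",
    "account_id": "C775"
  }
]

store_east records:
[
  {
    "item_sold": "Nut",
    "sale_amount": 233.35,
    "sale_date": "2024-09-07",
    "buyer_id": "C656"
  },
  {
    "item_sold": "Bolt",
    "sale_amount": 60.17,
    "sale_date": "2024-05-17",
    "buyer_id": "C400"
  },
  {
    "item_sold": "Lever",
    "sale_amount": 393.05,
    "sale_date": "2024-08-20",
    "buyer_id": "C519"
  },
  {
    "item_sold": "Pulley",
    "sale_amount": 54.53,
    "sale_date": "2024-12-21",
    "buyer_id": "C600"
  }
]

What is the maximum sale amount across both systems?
484.81

Reconcile: "total_sale" (store_central) = "sale_amount" (store_east) = sale amount

Maximum in store_central: 484.81
Maximum in store_east: 393.05

Overall maximum: max(484.81, 393.05) = 484.81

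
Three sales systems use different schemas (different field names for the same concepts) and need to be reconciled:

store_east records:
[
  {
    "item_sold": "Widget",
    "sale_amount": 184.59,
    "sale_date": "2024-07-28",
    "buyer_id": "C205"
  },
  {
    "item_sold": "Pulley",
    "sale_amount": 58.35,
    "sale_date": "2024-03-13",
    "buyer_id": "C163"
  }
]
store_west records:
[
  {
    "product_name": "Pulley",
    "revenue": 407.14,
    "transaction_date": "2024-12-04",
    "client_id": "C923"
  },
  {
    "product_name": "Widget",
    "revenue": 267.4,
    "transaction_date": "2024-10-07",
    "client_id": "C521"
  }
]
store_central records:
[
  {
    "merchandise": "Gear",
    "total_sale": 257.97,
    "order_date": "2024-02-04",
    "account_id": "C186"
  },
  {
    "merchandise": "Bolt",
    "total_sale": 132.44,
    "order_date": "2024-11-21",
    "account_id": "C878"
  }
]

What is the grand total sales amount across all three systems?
1307.89

Schema reconciliation - all amount fields map to sale amount:

store_east (sale_amount): 242.94
store_west (revenue): 674.54
store_central (total_sale): 390.41

Grand total: 1307.89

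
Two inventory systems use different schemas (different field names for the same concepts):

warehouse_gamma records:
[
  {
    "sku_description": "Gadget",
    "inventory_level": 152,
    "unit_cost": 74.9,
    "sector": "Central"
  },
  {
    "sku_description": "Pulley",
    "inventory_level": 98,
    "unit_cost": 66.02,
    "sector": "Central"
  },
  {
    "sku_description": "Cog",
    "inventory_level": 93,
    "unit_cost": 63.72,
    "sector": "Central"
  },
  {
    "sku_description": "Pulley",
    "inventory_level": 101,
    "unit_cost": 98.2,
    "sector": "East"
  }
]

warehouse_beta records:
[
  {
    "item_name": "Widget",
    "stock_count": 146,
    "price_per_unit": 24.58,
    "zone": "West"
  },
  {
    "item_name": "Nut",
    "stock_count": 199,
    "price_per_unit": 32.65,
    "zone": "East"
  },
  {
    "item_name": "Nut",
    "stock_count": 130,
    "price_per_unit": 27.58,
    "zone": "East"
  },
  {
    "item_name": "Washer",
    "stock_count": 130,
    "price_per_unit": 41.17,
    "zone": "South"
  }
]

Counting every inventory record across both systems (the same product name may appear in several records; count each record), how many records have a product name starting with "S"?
0

Schema mapping: "sku_description" (warehouse_gamma) = "item_name" (warehouse_beta) = product name

Records with product name starting with "S" in warehouse_gamma: 0
Records with product name starting with "S" in warehouse_beta: 0

Total: 0 + 0 = 0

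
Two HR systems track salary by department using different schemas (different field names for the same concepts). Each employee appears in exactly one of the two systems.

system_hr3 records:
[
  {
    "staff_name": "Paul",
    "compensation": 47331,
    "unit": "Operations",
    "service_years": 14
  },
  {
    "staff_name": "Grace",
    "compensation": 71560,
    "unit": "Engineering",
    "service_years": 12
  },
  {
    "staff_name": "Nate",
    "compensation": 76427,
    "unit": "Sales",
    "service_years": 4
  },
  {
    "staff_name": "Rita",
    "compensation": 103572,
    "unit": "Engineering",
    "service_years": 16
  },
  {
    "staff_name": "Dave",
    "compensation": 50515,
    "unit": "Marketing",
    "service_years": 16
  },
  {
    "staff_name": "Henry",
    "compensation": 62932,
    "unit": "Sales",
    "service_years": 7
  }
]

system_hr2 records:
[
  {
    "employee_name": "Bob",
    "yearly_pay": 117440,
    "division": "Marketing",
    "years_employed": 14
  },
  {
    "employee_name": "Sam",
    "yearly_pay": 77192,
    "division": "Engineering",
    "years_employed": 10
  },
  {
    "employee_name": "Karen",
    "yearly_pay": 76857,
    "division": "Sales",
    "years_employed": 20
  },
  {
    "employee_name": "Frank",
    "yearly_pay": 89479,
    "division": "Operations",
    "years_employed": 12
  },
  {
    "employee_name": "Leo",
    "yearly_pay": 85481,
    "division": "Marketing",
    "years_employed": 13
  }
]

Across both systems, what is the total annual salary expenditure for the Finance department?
0

Schema mappings:
- "unit" (system_hr3) = "division" (system_hr2) = department
- "compensation" (system_hr3) = "yearly_pay" (system_hr2) = salary

Finance salaries from system_hr3: 0
Finance salaries from system_hr2: 0

Total: 0 + 0 = 0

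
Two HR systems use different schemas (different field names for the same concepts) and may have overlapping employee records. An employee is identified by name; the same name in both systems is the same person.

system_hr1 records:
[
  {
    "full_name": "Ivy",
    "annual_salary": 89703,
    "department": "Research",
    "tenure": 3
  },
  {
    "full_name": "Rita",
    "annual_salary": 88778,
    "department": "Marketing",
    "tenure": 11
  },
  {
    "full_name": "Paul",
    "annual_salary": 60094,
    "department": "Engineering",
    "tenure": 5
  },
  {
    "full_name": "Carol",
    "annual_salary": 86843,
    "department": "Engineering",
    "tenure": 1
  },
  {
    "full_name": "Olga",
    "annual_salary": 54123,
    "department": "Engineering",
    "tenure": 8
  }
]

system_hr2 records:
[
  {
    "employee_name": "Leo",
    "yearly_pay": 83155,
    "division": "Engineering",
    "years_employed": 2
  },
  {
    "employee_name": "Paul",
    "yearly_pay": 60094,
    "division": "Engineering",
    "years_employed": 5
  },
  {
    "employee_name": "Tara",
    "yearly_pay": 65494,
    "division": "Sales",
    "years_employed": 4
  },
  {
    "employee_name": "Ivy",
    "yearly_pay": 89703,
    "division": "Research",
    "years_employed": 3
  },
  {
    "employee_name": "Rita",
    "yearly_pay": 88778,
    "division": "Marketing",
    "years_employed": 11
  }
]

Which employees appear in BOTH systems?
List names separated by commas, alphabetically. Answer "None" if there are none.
Ivy, Paul, Rita

Schema mapping: "full_name" (system_hr1) = "employee_name" (system_hr2) = employee name

Names in system_hr1: ['Carol', 'Ivy', 'Olga', 'Paul', 'Rita']
Names in system_hr2: ['Ivy', 'Leo', 'Paul', 'Rita', 'Tara']

Intersection: ['Ivy', 'Paul', 'Rita']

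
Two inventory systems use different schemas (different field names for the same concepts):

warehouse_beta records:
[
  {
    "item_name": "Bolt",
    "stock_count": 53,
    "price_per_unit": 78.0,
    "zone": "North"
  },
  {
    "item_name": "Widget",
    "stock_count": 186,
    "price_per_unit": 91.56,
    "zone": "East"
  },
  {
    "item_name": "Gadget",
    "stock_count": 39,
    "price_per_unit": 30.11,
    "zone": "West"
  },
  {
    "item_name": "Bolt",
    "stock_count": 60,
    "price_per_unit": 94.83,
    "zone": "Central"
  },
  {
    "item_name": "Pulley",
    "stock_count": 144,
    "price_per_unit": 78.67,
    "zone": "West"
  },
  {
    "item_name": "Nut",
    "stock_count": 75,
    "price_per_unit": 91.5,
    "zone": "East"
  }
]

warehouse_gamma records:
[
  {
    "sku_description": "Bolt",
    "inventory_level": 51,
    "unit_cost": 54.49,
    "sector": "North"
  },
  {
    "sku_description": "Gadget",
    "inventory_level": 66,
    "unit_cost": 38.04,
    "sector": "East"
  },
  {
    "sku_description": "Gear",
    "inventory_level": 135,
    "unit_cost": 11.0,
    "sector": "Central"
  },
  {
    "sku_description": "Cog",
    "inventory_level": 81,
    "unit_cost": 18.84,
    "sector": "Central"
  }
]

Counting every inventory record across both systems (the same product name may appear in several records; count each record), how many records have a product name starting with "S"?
0

Schema mapping: "item_name" (warehouse_beta) = "sku_description" (warehouse_gamma) = product name

Records with product name starting with "S" in warehouse_beta: 0
Records with product name starting with "S" in warehouse_gamma: 0

Total: 0 + 0 = 0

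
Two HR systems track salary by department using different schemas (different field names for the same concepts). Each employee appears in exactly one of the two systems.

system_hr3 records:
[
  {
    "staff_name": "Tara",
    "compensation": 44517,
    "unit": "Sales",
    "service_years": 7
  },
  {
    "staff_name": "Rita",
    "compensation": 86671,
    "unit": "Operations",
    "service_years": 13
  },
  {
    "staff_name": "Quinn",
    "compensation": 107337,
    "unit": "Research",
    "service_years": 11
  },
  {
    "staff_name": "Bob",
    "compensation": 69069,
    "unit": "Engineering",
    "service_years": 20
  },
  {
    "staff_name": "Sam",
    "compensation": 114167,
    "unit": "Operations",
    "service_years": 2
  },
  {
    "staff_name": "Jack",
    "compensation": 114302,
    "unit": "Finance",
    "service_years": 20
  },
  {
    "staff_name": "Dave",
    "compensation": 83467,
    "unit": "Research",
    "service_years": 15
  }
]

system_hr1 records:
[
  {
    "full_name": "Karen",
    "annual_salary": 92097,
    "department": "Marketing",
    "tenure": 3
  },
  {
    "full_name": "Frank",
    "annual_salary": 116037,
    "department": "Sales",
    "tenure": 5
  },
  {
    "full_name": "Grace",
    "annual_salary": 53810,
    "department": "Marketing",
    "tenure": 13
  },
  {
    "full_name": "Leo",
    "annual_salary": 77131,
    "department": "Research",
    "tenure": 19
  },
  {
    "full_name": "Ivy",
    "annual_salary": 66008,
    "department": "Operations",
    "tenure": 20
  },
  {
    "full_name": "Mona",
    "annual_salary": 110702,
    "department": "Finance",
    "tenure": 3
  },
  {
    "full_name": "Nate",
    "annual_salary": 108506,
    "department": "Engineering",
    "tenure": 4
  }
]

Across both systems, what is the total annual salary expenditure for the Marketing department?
145907

Schema mappings:
- "unit" (system_hr3) = "department" (system_hr1) = department
- "compensation" (system_hr3) = "annual_salary" (system_hr1) = salary

Marketing salaries from system_hr3: 0
Marketing salaries from system_hr1: 145907

Total: 0 + 145907 = 145907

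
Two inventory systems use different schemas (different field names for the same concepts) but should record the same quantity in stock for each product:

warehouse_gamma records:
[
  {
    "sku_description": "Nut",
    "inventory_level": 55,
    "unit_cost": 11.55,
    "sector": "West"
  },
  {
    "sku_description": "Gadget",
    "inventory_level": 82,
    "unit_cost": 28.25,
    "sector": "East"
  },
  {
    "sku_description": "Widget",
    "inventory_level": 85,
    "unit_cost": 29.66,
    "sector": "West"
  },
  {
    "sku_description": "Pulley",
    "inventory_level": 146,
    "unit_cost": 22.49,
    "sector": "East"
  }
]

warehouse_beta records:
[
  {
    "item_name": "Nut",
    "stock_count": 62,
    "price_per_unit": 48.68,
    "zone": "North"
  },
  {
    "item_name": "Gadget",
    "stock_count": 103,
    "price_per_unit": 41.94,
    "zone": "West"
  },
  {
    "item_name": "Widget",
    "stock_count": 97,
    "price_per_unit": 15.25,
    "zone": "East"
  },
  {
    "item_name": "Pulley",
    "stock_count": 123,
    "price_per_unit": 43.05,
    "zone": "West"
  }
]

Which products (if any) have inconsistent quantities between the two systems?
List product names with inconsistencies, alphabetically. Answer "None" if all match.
Gadget, Nut, Pulley, Widget

Schema mappings:
- "sku_description" (warehouse_gamma) = "item_name" (warehouse_beta) = product name
- "inventory_level" (warehouse_gamma) = "stock_count" (warehouse_beta) = quantity

Comparison:
  Nut: 55 vs 62 - MISMATCH
  Gadget: 82 vs 103 - MISMATCH
  Widget: 85 vs 97 - MISMATCH
  Pulley: 146 vs 123 - MISMATCH

Products with inconsistencies: Gadget, Nut, Pulley, Widget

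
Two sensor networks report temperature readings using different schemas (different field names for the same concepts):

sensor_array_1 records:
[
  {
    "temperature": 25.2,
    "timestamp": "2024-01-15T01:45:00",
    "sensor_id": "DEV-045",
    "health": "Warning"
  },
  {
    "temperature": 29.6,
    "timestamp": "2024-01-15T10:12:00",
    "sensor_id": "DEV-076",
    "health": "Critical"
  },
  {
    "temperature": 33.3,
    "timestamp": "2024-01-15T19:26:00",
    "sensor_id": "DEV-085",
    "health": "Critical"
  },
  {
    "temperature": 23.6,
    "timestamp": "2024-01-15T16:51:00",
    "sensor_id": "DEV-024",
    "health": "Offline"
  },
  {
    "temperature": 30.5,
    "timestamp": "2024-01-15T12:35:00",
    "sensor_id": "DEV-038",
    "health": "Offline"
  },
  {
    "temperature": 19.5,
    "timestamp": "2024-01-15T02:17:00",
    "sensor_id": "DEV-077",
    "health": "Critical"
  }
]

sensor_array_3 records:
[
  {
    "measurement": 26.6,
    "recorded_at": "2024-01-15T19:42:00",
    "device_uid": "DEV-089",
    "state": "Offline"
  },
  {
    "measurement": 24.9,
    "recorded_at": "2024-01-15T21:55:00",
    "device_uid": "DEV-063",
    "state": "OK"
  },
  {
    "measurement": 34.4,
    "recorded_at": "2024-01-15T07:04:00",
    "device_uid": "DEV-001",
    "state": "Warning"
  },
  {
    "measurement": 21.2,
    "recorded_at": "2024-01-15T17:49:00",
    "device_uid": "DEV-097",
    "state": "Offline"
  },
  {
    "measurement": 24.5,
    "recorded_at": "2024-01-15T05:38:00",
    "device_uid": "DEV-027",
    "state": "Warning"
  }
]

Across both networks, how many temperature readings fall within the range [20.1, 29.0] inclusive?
6

Schema mapping: "temperature" (sensor_array_1) = "measurement" (sensor_array_3) = temperature

Readings in [20.1, 29.0] from sensor_array_1: 2
Readings in [20.1, 29.0] from sensor_array_3: 4

Total count: 2 + 4 = 6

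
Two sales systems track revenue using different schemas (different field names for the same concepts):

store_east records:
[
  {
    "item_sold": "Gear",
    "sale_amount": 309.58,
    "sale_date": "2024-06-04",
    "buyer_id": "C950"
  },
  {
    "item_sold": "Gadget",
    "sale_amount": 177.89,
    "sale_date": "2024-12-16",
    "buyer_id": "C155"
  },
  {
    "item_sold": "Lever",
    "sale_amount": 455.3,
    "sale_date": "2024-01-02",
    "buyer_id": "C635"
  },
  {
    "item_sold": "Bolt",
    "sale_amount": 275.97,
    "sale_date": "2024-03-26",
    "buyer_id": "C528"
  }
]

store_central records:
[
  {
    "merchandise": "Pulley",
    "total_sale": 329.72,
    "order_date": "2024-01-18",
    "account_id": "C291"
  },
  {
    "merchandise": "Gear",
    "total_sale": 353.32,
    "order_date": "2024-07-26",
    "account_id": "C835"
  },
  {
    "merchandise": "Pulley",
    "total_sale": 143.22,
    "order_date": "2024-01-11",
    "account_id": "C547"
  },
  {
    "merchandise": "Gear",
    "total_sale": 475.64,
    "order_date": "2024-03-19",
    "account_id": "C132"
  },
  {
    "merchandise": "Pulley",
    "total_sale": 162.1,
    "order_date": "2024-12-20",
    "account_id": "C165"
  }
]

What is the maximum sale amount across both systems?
475.64

Reconcile: "sale_amount" (store_east) = "total_sale" (store_central) = sale amount

Maximum in store_east: 455.3
Maximum in store_central: 475.64

Overall maximum: max(455.3, 475.64) = 475.64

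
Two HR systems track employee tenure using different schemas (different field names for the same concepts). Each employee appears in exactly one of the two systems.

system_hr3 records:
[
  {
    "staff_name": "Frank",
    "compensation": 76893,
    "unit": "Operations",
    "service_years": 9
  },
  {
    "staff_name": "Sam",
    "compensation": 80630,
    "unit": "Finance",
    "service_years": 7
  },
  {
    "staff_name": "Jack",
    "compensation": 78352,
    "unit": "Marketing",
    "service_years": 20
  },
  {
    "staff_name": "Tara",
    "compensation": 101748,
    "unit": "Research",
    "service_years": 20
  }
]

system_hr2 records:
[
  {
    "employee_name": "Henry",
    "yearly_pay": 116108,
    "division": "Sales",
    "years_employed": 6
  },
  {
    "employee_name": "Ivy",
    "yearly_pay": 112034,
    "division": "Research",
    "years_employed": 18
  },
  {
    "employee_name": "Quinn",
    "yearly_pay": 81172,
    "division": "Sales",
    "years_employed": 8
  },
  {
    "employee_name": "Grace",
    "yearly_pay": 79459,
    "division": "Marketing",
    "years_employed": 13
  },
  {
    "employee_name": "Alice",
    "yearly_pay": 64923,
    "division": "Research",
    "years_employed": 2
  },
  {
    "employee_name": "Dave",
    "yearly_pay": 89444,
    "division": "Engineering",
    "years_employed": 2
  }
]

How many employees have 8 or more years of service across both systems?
6

Reconcile schemas: "service_years" (system_hr3) = "years_employed" (system_hr2) = years of service

From system_hr3: 3 employees with >= 8 years
From system_hr2: 3 employees with >= 8 years

Total: 3 + 3 = 6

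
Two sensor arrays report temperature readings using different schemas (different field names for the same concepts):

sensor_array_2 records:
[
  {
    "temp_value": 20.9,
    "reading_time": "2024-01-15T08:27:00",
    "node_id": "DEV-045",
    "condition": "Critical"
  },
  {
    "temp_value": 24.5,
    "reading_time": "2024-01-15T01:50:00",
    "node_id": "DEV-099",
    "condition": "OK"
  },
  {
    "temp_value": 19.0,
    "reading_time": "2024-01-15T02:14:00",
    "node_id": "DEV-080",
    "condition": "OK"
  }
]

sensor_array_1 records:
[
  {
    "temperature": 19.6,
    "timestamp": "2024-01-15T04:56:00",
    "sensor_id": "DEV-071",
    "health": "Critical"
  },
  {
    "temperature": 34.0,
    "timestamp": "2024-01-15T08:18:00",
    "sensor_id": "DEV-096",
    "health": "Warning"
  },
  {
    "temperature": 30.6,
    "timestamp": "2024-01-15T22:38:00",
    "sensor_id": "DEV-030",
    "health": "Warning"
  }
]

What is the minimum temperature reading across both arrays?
19.0

Schema mapping: "temp_value" (sensor_array_2) = "temperature" (sensor_array_1) = temperature reading

Minimum in sensor_array_2: 19.0
Minimum in sensor_array_1: 19.6

Overall minimum: min(19.0, 19.6) = 19.0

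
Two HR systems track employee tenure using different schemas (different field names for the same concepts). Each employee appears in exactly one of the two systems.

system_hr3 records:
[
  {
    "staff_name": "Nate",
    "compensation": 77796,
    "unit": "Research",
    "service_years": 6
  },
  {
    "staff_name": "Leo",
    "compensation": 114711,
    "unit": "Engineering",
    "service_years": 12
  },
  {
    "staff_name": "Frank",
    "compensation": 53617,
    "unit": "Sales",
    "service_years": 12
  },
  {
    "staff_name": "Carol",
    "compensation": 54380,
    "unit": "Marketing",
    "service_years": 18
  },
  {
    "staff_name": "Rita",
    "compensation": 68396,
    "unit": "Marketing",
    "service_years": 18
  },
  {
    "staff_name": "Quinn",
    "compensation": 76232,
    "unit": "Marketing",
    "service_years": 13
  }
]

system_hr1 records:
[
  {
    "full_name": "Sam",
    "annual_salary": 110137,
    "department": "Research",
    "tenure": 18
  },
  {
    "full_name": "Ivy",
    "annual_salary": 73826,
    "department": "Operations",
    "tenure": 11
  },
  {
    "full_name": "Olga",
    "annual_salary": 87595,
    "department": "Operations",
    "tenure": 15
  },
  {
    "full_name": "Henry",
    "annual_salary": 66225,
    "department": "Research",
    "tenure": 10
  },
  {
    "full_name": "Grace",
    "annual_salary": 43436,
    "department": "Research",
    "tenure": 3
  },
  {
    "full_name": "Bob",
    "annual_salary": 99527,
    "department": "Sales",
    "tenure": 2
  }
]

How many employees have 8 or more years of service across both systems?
9

Reconcile schemas: "service_years" (system_hr3) = "tenure" (system_hr1) = years of service

From system_hr3: 5 employees with >= 8 years
From system_hr1: 4 employees with >= 8 years

Total: 5 + 4 = 9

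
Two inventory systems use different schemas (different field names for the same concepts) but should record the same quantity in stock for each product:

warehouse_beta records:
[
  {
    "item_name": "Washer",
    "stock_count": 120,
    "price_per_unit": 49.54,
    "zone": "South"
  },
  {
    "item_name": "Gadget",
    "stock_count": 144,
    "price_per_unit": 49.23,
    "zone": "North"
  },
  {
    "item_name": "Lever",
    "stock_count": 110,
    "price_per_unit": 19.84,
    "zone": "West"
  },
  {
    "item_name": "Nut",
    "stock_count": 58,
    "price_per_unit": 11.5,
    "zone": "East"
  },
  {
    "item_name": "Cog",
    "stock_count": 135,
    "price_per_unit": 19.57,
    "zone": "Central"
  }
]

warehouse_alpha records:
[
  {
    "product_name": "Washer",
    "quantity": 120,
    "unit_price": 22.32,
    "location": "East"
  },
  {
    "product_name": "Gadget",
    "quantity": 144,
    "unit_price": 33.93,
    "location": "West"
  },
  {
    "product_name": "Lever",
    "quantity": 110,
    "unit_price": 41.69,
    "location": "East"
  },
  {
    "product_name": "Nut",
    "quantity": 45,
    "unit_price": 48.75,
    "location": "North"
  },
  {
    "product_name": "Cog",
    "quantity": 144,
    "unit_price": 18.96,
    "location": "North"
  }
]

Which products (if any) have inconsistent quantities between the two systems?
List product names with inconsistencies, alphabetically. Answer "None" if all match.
Cog, Nut

Schema mappings:
- "item_name" (warehouse_beta) = "product_name" (warehouse_alpha) = product name
- "stock_count" (warehouse_beta) = "quantity" (warehouse_alpha) = quantity

Comparison:
  Washer: 120 vs 120 - MATCH
  Gadget: 144 vs 144 - MATCH
  Lever: 110 vs 110 - MATCH
  Nut: 58 vs 45 - MISMATCH
  Cog: 135 vs 144 - MISMATCH

Products with inconsistencies: Cog, Nut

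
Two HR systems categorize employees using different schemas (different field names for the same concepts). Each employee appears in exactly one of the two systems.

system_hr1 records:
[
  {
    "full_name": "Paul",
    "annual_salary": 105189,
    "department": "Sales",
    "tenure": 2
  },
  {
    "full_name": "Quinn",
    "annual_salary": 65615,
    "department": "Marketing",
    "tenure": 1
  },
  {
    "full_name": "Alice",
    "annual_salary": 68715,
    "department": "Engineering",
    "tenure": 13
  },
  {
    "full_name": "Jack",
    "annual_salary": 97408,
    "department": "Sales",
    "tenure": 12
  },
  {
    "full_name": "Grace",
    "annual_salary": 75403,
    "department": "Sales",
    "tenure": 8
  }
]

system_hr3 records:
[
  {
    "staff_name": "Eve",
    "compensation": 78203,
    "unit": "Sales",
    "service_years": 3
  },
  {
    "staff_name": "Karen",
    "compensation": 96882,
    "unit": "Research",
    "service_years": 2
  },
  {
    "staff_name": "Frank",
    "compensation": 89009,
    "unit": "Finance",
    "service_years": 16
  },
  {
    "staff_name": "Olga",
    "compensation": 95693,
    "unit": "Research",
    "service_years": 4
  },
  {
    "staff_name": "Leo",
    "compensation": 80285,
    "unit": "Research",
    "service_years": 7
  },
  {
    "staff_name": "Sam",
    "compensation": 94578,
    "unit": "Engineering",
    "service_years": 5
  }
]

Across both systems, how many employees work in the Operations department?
0

Schema mapping: "department" (system_hr1) = "unit" (system_hr3) = department

Operations employees in system_hr1: 0
Operations employees in system_hr3: 0

Total in Operations: 0 + 0 = 0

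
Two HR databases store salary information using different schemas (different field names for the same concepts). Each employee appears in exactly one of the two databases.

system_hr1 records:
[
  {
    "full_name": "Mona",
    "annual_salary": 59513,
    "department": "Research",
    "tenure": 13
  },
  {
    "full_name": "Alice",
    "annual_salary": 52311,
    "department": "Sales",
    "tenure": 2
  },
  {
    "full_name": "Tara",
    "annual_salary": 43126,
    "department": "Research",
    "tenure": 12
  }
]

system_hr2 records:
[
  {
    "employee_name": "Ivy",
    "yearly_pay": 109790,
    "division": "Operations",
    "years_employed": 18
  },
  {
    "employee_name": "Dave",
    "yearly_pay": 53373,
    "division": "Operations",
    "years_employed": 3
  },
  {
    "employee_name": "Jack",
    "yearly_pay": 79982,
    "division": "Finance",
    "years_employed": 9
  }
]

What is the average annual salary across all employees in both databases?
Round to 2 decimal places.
66349.17

Schema mapping: "annual_salary" (system_hr1) = "yearly_pay" (system_hr2) = annual salary

All salaries: [59513, 52311, 43126, 109790, 53373, 79982]
Sum: 398095
Count: 6
Average: 398095 / 6 = 66349.17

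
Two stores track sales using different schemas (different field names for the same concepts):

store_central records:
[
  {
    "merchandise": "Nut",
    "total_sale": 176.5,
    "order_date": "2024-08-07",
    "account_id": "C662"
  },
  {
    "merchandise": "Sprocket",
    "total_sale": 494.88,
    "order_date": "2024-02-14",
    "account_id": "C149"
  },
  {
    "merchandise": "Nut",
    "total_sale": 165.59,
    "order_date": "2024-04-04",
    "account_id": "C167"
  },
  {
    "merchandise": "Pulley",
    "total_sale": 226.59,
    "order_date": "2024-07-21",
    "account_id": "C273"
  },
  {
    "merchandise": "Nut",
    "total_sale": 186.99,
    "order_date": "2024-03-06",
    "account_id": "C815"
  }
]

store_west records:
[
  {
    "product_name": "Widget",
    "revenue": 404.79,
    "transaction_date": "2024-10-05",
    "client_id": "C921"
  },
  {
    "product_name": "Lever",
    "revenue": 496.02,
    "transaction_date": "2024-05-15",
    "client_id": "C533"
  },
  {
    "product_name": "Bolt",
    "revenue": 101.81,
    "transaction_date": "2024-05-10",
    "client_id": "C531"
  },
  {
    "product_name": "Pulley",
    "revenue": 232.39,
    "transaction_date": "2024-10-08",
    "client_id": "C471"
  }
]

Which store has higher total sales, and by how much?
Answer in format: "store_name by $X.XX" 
store_central by $15.54

Schema mapping: "total_sale" (store_central) = "revenue" (store_west) = sale amount

Total for store_central: 1250.55
Total for store_west: 1235.01

Difference: |1250.55 - 1235.01| = 15.54
store_central has higher sales by $15.54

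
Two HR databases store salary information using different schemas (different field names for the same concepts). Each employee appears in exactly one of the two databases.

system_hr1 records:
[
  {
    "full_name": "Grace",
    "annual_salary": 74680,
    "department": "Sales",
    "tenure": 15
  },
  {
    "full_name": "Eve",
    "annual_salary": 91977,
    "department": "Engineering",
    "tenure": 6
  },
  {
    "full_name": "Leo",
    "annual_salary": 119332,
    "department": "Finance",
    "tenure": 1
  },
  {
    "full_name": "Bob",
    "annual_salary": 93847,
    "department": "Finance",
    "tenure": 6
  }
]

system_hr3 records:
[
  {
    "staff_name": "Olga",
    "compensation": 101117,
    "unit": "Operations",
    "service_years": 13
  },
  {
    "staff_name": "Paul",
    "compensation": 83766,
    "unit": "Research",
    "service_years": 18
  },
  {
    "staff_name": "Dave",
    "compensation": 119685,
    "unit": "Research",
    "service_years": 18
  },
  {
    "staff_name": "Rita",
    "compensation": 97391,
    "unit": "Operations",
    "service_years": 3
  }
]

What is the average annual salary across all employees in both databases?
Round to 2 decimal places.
97724.38

Schema mapping: "annual_salary" (system_hr1) = "compensation" (system_hr3) = annual salary

All salaries: [74680, 91977, 119332, 93847, 101117, 83766, 119685, 97391]
Sum: 781795
Count: 8
Average: 781795 / 8 = 97724.38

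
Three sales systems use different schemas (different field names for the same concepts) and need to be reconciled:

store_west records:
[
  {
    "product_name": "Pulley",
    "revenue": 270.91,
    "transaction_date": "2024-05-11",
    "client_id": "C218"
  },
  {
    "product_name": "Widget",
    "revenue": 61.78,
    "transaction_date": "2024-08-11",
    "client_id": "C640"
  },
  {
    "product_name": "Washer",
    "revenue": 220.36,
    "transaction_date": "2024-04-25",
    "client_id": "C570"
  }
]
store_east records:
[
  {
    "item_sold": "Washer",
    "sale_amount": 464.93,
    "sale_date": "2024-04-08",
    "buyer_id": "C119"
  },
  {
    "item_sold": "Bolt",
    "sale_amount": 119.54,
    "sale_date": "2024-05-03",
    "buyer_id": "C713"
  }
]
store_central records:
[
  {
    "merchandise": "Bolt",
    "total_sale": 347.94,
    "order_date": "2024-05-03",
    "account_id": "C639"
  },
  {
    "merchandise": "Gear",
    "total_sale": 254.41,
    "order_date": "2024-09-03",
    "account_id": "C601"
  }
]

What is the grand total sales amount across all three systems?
1739.87

Schema reconciliation - all amount fields map to sale amount:

store_west (revenue): 553.05
store_east (sale_amount): 584.47
store_central (total_sale): 602.35

Grand total: 1739.87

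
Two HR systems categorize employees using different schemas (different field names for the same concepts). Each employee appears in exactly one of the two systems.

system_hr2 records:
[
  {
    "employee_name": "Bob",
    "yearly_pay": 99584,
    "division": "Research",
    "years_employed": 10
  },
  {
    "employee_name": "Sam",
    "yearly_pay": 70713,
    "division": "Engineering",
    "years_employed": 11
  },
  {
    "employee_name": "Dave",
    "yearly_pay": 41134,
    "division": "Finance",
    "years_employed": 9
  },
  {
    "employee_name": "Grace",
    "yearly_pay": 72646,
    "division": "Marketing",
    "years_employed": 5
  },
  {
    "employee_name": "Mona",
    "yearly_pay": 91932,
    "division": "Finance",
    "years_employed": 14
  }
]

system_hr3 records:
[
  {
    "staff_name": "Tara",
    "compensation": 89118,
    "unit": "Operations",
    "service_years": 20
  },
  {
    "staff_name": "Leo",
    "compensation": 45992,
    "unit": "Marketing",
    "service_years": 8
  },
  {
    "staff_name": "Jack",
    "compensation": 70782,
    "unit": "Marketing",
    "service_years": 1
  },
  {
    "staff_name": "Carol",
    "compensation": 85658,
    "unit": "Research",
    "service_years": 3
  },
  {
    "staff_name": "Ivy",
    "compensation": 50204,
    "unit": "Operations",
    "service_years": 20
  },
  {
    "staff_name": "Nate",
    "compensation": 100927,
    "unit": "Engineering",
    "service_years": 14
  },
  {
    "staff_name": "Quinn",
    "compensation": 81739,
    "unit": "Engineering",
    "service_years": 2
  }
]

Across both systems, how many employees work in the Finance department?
2

Schema mapping: "division" (system_hr2) = "unit" (system_hr3) = department

Finance employees in system_hr2: 2
Finance employees in system_hr3: 0

Total in Finance: 2 + 0 = 2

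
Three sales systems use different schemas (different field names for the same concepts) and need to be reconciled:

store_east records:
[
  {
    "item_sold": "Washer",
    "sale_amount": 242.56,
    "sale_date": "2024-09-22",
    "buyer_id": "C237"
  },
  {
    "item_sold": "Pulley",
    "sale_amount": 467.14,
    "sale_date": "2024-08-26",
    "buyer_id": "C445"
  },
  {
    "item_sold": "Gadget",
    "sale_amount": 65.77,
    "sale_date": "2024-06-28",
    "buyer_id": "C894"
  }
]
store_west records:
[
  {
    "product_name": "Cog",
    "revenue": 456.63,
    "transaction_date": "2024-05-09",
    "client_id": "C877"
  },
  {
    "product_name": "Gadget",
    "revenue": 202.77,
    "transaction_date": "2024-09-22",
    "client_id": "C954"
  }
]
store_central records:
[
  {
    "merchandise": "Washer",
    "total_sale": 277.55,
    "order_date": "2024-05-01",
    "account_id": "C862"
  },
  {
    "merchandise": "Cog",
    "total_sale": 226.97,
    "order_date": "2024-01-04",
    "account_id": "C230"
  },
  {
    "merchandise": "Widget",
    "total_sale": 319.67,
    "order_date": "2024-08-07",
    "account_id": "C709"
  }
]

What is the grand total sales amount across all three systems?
2259.06

Schema reconciliation - all amount fields map to sale amount:

store_east (sale_amount): 775.47
store_west (revenue): 659.4
store_central (total_sale): 824.19

Grand total: 2259.06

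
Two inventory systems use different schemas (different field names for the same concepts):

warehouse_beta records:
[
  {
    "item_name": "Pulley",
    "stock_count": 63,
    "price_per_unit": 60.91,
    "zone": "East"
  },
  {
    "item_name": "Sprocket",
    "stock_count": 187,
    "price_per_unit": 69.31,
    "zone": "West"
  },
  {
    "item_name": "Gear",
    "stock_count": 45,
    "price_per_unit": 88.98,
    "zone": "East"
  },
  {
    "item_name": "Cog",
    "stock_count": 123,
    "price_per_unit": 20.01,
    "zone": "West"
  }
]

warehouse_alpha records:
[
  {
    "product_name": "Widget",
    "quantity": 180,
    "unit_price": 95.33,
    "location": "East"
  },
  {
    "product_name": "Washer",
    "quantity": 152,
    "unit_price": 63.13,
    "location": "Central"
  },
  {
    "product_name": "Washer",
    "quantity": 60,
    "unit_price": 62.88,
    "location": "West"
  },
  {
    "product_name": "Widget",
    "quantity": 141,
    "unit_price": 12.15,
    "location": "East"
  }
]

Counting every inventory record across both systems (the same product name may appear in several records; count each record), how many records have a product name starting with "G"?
1

Schema mapping: "item_name" (warehouse_beta) = "product_name" (warehouse_alpha) = product name

Records with product name starting with "G" in warehouse_beta: 1
Records with product name starting with "G" in warehouse_alpha: 0

Total: 1 + 0 = 1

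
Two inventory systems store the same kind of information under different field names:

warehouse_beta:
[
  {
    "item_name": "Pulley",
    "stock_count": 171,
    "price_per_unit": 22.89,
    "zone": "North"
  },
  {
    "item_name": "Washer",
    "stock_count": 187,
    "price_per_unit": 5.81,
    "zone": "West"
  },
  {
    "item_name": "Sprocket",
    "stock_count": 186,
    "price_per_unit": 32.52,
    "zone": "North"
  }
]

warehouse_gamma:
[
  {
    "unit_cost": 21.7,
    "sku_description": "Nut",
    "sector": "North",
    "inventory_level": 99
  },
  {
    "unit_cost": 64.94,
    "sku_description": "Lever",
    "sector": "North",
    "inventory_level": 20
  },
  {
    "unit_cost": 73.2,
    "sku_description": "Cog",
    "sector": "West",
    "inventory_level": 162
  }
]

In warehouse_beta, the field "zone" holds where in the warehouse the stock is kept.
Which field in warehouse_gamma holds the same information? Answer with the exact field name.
sector

In warehouse_beta, "zone" holds where in the warehouse the stock is kept.
The fields in warehouse_gamma are: "unit_cost", "sku_description", "sector", "inventory_level".
"sector" is the match: the name refers to the same concept and its values are area labels (e.g. 'North', 'West').
The other fields ("unit_cost", "sku_description", "inventory_level") hold different kinds of data.

So "zone" in warehouse_beta corresponds to "sector" in warehouse_gamma.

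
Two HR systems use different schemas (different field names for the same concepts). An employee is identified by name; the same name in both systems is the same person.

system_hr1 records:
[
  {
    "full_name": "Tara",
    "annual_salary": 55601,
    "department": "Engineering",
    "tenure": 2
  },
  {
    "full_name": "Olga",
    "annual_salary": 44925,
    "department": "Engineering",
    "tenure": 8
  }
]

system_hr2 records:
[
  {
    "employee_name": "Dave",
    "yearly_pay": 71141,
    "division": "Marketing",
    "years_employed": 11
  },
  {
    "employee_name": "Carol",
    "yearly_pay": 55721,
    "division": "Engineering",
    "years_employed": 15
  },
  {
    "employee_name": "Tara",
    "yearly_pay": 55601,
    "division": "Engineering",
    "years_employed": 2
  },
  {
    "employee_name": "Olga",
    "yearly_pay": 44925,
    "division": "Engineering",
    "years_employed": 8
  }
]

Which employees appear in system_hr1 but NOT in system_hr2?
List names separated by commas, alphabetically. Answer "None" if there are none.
None

Schema mapping: "full_name" (system_hr1) = "employee_name" (system_hr2) = employee name

Names in system_hr1: ['Olga', 'Tara']
Names in system_hr2: ['Carol', 'Dave', 'Olga', 'Tara']

In system_hr1 but not system_hr2: None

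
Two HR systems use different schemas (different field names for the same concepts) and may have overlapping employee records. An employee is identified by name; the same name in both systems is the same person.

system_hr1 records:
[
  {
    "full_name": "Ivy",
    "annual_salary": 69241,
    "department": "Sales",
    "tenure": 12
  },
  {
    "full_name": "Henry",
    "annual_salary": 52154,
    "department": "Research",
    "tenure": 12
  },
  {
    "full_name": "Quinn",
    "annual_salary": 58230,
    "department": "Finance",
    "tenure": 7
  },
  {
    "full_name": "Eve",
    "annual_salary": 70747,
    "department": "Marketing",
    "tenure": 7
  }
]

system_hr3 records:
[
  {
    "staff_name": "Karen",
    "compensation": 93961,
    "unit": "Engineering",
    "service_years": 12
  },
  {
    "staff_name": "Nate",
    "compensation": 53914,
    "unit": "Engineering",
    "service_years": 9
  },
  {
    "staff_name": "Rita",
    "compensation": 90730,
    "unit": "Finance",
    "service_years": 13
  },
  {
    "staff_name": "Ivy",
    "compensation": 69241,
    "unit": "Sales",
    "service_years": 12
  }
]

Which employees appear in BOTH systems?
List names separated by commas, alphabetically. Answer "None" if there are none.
Ivy

Schema mapping: "full_name" (system_hr1) = "staff_name" (system_hr3) = employee name

Names in system_hr1: ['Eve', 'Henry', 'Ivy', 'Quinn']
Names in system_hr3: ['Ivy', 'Karen', 'Nate', 'Rita']

Intersection: ['Ivy']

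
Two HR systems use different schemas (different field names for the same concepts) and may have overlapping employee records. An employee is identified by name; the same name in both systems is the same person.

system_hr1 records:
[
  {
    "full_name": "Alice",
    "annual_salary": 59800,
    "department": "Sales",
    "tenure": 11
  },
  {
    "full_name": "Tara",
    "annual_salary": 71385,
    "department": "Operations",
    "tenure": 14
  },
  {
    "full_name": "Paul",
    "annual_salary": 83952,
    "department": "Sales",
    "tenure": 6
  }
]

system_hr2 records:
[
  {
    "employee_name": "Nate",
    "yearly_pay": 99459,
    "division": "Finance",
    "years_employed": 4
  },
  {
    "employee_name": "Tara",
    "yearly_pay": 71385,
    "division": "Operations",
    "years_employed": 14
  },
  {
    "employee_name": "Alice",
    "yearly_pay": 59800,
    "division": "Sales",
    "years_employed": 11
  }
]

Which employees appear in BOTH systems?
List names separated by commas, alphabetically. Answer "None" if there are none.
Alice, Tara

Schema mapping: "full_name" (system_hr1) = "employee_name" (system_hr2) = employee name

Names in system_hr1: ['Alice', 'Paul', 'Tara']
Names in system_hr2: ['Alice', 'Nate', 'Tara']

Intersection: ['Alice', 'Tara']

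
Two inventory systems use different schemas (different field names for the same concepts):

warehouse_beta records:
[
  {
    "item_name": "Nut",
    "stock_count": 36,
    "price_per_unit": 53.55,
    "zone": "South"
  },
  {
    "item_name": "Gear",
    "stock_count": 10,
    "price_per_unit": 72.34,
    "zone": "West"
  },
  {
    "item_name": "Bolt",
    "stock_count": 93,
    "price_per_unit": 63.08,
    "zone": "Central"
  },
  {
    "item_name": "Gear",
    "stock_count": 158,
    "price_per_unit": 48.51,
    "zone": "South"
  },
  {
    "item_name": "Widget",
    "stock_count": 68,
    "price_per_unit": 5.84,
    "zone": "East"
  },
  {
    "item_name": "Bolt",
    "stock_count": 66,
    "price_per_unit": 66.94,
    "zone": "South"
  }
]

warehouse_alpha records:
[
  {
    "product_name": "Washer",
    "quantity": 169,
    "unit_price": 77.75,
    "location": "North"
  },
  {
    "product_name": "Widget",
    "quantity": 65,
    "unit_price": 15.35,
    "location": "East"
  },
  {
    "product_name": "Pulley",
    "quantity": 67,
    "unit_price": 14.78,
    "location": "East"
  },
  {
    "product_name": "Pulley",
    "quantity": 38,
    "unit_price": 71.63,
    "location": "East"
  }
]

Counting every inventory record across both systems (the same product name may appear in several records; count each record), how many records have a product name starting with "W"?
3

Schema mapping: "item_name" (warehouse_beta) = "product_name" (warehouse_alpha) = product name

Records with product name starting with "W" in warehouse_beta: 1
Records with product name starting with "W" in warehouse_alpha: 2

Total: 1 + 2 = 3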